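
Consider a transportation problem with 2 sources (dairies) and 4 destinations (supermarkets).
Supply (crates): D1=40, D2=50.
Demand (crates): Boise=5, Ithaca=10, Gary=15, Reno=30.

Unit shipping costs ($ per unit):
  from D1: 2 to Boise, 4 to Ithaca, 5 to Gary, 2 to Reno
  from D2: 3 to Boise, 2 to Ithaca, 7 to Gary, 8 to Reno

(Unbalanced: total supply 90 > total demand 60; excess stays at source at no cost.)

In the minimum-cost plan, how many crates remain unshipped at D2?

30

An optimal plan:
  D1 to Gary: 10 × $5 = $50
  D1 to Reno: 30 × $2 = $60
  D2 to Boise: 5 × $3 = $15
  D2 to Ithaca: 10 × $2 = $20
  D2 to Gary: 5 × $7 = $35
Total cost = $180.
D2 ships 20 of its 50, leaving 30.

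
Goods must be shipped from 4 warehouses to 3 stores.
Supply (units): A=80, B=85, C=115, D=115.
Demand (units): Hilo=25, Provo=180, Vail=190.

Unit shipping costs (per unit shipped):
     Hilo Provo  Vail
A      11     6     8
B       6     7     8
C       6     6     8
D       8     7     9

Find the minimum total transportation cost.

2865

An optimal shipping plan:
  A->Provo: 80 × 6 = 480
  B->Vail: 85 × 8 = 680
  C->Hilo: 25 × 6 = 150
  C->Provo: 90 × 6 = 540
  D->Provo: 10 × 7 = 70
  D->Vail: 105 × 9 = 945
Total = 480 + 680 + 150 + 540 + 70 + 945 = 2865.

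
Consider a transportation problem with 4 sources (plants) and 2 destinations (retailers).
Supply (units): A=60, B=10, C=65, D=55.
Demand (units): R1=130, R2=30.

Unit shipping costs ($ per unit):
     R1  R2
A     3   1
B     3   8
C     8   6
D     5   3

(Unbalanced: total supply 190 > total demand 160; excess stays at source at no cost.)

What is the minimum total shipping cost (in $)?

One minimum-cost allocation:
  A->R1: 30 × $3 = $90
  A->R2: 30 × $1 = $30
  B->R1: 10 × $3 = $30
  C->R1: 35 × $8 = $280
  D->R1: 55 × $5 = $275
Total = 90 + 30 + 30 + 280 + 275 = $705.
(Supply check: A ships 60; B ships 10; C ships 35; D ships 55.)

705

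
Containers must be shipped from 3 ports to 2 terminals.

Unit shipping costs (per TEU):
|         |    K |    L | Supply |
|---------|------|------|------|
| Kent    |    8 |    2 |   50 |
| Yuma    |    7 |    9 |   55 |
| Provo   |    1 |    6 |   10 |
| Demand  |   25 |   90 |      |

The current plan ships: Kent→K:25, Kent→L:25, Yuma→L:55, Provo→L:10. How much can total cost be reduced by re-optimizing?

Current plan cost = 25·8 + 25·2 + 55·9 + 10·6 = 805.
Optimal plan:
  Kent->L: 50 × 2 = 100
  Yuma->K: 15 × 7 = 105
  Yuma->L: 40 × 9 = 360
  Provo->K: 10 × 1 = 10
Optimal cost = 575.
Saving = 805 − 575 = 230.

230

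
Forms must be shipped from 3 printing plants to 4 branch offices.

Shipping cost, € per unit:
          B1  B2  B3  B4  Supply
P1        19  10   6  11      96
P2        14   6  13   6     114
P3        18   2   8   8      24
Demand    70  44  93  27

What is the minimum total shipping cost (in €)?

One minimum-cost allocation:
  P1->B2: 3 boxes
  P1->B3: 93 boxes
  P2->B1: 70 boxes
  P2->B2: 17 boxes
  P2->B4: 27 boxes
  P3->B2: 24 boxes
Total cost = €1880.

1880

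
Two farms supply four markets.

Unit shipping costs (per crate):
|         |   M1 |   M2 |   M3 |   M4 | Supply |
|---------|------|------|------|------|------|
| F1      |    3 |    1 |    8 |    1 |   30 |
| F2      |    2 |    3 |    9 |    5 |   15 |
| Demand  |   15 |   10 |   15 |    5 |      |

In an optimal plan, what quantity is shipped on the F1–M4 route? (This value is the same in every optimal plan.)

Optimal shipments:
  F1→M2: 10 × 1 = 10
  F1→M3: 15 × 8 = 120
  F1→M4: 5 × 1 = 5
  F2→M1: 15 × 2 = 30
Total cost = 165.
So F1→M4 carries 5 crates.

5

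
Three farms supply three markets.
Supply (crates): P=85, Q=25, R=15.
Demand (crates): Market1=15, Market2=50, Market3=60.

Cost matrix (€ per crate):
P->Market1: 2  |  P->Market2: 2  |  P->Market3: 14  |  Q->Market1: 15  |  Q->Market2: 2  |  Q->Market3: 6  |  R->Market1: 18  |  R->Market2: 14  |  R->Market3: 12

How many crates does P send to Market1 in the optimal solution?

15

Optimal shipments:
  P to Market1: 15 crates
  P to Market2: 50 crates
  P to Market3: 20 crates
  Q to Market3: 25 crates
  R to Market3: 15 crates
Total cost = €740.
So P→Market1 carries 15 crates.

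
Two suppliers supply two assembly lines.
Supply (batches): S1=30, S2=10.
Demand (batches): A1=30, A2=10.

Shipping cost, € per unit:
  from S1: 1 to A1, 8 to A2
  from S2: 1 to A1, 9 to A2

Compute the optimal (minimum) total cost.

One minimum-cost allocation:
  S1→A1: 20 batches
  S1→A2: 10 batches
  S2→A1: 10 batches
Total cost = €110.
(Supply check: S1 ships 30; S2 ships 10.)

110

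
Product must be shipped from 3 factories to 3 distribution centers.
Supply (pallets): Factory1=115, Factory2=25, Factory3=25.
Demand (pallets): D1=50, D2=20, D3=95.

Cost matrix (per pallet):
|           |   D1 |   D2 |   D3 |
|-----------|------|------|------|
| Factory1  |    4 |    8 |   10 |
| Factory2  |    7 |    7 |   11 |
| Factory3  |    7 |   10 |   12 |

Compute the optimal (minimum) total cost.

A cheapest plan:
  Factory1–D1: 50 × 4 = 200
  Factory1–D3: 65 × 10 = 650
  Factory2–D2: 20 × 7 = 140
  Factory2–D3: 5 × 11 = 55
  Factory3–D3: 25 × 12 = 300
Total = 200 + 650 + 140 + 55 + 300 = 1345.
(Supply check: Factory1 ships 115; Factory2 ships 25; Factory3 ships 25.)

1345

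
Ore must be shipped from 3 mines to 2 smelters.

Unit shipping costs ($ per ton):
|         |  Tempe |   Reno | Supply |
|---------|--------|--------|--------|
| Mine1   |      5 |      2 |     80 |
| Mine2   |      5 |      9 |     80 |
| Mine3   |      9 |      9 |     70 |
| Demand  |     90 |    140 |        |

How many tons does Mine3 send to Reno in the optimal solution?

The minimum-cost plan:
  Mine1->Reno: 80 × $2 = $160
  Mine2->Tempe: 80 × $5 = $400
  Mine3->Tempe: 10 × $9 = $90
  Mine3->Reno: 60 × $9 = $540
Total cost = $1190.
So Mine3→Reno carries 60 tons.

60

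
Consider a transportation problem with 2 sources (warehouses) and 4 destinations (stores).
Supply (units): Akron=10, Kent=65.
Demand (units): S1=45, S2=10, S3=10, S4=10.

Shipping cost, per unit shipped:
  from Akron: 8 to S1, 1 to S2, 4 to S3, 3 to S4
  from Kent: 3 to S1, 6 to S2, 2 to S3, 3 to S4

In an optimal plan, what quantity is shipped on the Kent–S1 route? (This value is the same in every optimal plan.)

Optimal shipments:
  Akron–S2: 10 × 1 = 10
  Kent–S1: 45 × 3 = 135
  Kent–S3: 10 × 2 = 20
  Kent–S4: 10 × 3 = 30
Total cost = 195.
So Kent→S1 carries 45 units.

45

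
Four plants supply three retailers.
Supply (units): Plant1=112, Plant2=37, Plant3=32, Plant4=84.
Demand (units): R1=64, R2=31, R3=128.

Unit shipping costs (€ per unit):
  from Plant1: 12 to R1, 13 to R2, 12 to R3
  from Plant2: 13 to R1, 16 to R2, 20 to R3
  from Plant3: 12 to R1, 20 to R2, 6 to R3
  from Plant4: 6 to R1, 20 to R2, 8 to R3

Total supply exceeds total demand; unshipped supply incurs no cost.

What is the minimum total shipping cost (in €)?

2051

A cheapest plan:
  Plant1 to R2: 31 units
  Plant1 to R3: 76 units
  Plant3 to R3: 32 units
  Plant4 to R1: 64 units
  Plant4 to R3: 20 units
Total cost = €2051.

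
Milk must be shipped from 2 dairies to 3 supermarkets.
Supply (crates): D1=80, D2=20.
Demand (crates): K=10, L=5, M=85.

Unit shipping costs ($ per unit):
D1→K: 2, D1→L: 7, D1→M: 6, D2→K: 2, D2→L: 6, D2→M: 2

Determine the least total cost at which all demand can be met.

485

An optimal shipping plan:
  D1 to K: 10 × $2 = $20
  D1 to L: 5 × $7 = $35
  D1 to M: 65 × $6 = $390
  D2 to M: 20 × $2 = $40
Total = 20 + 35 + 390 + 40 = $485.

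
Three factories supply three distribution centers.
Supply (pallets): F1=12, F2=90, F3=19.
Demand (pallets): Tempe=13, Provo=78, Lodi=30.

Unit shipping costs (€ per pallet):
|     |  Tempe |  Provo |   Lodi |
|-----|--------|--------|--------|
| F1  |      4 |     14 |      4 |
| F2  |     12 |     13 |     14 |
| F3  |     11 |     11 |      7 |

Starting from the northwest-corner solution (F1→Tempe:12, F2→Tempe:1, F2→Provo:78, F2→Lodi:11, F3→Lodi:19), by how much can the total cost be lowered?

Current plan cost = 12·4 + 1·12 + 78·13 + 11·14 + 19·7 = €1361.
Optimal plan:
  F1–Tempe: 1 × €4 = €4
  F1–Lodi: 11 × €4 = €44
  F2–Tempe: 12 × €12 = €144
  F2–Provo: 78 × €13 = €1014
  F3–Lodi: 19 × €7 = €133
Optimal cost = €1339.
Saving = 1361 − 1339 = €22.

22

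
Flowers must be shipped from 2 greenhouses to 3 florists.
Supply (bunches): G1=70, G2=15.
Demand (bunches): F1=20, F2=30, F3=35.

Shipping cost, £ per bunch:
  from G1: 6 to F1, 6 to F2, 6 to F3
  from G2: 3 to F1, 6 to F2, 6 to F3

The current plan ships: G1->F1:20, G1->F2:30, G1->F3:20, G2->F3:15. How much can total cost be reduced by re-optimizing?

Current plan cost = 20·6 + 30·6 + 20·6 + 15·6 = £510.
Optimal plan:
  G1 to F1: 5 × £6 = £30
  G1 to F2: 30 × £6 = £180
  G1 to F3: 35 × £6 = £210
  G2 to F1: 15 × £3 = £45
Optimal cost = £465.
Saving = 510 − 465 = £45.

45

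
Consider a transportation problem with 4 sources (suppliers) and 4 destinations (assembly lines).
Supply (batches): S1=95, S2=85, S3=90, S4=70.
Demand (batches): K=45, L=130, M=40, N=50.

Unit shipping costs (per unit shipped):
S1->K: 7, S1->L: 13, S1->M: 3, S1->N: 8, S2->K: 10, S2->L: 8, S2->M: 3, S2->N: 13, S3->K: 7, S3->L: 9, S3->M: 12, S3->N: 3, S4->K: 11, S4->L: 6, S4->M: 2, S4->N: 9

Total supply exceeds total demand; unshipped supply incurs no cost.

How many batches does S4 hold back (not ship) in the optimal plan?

Minimum-cost shipments:
  S1→K: 45 × 7 = 315
  S1→M: 40 × 3 = 120
  S2→L: 60 × 8 = 480
  S3→N: 50 × 3 = 150
  S4→L: 70 × 6 = 420
Total cost = 1485.
S4 ships 70 of its 70, leaving 0.

0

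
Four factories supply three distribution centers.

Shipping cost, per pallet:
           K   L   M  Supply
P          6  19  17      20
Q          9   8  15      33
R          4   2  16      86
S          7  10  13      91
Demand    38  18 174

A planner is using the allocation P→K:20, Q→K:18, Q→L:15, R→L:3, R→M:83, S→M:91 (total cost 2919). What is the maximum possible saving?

Current plan cost = 20·6 + 18·9 + 15·8 + 3·2 + 83·16 + 91·13 = 2919.
Optimal plan:
  P to M: 20 × 17 = 340
  Q to M: 33 × 15 = 495
  R to K: 38 × 4 = 152
  R to L: 18 × 2 = 36
  R to M: 30 × 16 = 480
  S to M: 91 × 13 = 1183
Optimal cost = 2686.
Saving = 2919 − 2686 = 233.

233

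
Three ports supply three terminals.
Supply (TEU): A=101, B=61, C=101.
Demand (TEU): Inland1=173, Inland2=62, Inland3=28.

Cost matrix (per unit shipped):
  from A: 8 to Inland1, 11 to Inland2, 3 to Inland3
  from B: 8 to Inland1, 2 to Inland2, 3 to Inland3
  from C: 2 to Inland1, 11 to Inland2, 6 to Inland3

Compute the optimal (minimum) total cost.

995

One minimum-cost allocation:
  A->Inland1: 72 × 8 = 576
  A->Inland2: 1 × 11 = 11
  A->Inland3: 28 × 3 = 84
  B->Inland2: 61 × 2 = 122
  C->Inland1: 101 × 2 = 202
Total = 576 + 11 + 84 + 122 + 202 = 995.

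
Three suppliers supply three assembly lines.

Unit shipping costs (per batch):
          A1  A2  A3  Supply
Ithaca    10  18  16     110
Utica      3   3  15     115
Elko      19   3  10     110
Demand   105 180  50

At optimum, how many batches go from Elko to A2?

Optimal shipments:
  Ithaca->A1: 60 × 10 = 600
  Ithaca->A3: 50 × 16 = 800
  Utica->A1: 45 × 3 = 135
  Utica->A2: 70 × 3 = 210
  Elko->A2: 110 × 3 = 330
Total cost = 2075.
So Elko→A2 carries 110 batches.

110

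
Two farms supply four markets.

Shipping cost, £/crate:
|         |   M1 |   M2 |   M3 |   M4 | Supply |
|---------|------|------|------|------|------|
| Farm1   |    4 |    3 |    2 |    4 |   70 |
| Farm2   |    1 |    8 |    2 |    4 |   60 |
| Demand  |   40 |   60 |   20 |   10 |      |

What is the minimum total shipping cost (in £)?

One minimum-cost allocation:
  Farm1–M2: 60 × £3 = £180
  Farm1–M3: 10 × £2 = £20
  Farm2–M1: 40 × £1 = £40
  Farm2–M3: 10 × £2 = £20
  Farm2–M4: 10 × £4 = £40
Total = 180 + 20 + 40 + 20 + 40 = £300.
(Supply check: Farm1 ships 70; Farm2 ships 60.)

300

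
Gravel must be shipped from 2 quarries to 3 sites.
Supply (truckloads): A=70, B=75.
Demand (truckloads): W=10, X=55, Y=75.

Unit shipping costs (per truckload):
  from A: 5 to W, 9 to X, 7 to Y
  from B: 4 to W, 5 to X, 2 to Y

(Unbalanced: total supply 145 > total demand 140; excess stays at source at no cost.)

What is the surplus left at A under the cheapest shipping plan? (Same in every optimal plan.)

5

Minimum-cost shipments:
  A to W: 10 × 5 = 50
  A to X: 55 × 9 = 495
  B to Y: 75 × 2 = 150
Total cost = 695.
A ships 65 of its 70, leaving 5.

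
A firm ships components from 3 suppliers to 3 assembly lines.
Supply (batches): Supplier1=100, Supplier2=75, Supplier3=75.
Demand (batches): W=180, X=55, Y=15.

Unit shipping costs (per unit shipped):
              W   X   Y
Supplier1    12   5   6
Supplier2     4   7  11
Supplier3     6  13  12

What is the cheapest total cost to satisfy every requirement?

An optimal shipping plan:
  Supplier1->W: 30 × 12 = 360
  Supplier1->X: 55 × 5 = 275
  Supplier1->Y: 15 × 6 = 90
  Supplier2->W: 75 × 4 = 300
  Supplier3->W: 75 × 6 = 450
Total = 360 + 275 + 90 + 300 + 450 = 1475.

1475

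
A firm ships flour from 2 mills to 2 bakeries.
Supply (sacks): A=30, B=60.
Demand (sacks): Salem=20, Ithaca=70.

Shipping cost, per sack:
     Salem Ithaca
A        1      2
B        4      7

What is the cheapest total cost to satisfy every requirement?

420

One minimum-cost allocation:
  A–Ithaca: 30 sacks
  B–Salem: 20 sacks
  B–Ithaca: 40 sacks
Total cost = 420.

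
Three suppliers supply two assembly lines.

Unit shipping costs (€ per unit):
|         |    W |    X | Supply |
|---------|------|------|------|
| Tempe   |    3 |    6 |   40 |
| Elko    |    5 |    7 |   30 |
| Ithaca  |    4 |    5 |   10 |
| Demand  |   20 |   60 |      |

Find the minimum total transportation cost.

A cheapest plan:
  Tempe→W: 20 × €3 = €60
  Tempe→X: 20 × €6 = €120
  Elko→X: 30 × €7 = €210
  Ithaca→X: 10 × €5 = €50
Total = 60 + 120 + 210 + 50 = €440.

440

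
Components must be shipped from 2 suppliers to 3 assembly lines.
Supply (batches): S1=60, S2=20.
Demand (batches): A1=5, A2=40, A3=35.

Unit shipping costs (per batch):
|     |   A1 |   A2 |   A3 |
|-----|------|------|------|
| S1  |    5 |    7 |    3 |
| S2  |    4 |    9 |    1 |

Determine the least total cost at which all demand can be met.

370

One minimum-cost allocation:
  S1→A1: 5 × 5 = 25
  S1→A2: 40 × 7 = 280
  S1→A3: 15 × 3 = 45
  S2→A3: 20 × 1 = 20
Total = 25 + 280 + 45 + 20 = 370.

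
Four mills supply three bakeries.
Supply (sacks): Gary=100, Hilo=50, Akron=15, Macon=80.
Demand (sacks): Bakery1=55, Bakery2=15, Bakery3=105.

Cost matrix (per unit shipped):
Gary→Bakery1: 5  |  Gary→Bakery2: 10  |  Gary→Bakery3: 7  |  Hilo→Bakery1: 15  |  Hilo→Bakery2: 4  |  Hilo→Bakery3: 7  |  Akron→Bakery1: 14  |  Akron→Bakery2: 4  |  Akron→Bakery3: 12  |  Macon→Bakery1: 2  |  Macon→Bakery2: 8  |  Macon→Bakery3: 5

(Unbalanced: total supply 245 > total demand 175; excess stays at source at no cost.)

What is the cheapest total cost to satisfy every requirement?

One minimum-cost allocation:
  Gary->Bakery3: 80 × 7 = 560
  Akron->Bakery2: 15 × 4 = 60
  Macon->Bakery1: 55 × 2 = 110
  Macon->Bakery3: 25 × 5 = 125
Total = 560 + 60 + 110 + 125 = 855.

855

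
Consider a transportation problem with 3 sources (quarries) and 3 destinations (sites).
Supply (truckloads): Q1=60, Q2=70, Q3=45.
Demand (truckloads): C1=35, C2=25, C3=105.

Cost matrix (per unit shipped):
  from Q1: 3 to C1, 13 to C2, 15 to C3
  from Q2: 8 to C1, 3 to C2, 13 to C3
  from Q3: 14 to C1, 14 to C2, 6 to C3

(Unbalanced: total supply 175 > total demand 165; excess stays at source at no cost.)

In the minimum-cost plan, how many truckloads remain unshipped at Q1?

10

An optimal plan:
  Q1→C1: 35 × 3 = 105
  Q1→C3: 15 × 15 = 225
  Q2→C2: 25 × 3 = 75
  Q2→C3: 45 × 13 = 585
  Q3→C3: 45 × 6 = 270
Total cost = 1260.
Q1 ships 50 of its 60, leaving 10.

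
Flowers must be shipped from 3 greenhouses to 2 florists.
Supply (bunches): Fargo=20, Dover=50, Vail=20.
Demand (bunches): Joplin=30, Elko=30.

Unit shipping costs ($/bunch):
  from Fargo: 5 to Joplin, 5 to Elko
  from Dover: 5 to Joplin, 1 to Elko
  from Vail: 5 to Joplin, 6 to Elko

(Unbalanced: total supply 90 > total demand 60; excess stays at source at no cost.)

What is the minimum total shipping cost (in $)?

A cheapest plan:
  Dover→Joplin: 10 × $5 = $50
  Dover→Elko: 30 × $1 = $30
  Vail→Joplin: 20 × $5 = $100
Total = 50 + 30 + 100 = $180.
(Supply check: Fargo ships 0; Dover ships 40; Vail ships 20.)

180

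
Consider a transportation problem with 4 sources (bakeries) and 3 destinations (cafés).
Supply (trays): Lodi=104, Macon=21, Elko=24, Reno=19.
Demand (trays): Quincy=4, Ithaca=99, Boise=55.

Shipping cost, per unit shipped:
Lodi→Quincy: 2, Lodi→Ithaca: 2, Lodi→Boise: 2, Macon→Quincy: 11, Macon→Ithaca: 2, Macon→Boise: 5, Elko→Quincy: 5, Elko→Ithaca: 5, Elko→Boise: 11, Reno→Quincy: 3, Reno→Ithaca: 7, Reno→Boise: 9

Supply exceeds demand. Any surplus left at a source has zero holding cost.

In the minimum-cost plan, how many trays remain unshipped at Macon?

Minimum-cost shipments:
  Lodi–Ithaca: 49 trays
  Lodi–Boise: 55 trays
  Macon–Ithaca: 21 trays
  Elko–Ithaca: 24 trays
  Reno–Quincy: 4 trays
  Reno–Ithaca: 5 trays
Total cost = 417.
Macon ships 21 of its 21, leaving 0.

0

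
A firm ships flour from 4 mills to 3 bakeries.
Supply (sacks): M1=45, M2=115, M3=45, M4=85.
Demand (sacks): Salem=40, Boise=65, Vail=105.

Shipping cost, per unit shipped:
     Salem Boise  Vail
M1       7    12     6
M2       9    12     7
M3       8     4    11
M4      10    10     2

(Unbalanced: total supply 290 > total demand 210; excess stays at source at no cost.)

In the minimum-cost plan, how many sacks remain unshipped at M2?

80

An optimal plan:
  M1–Salem: 40 × 7 = 280
  M1–Vail: 5 × 6 = 30
  M2–Boise: 20 × 12 = 240
  M2–Vail: 15 × 7 = 105
  M3–Boise: 45 × 4 = 180
  M4–Vail: 85 × 2 = 170
Total cost = 1005.
M2 ships 35 of its 115, leaving 80.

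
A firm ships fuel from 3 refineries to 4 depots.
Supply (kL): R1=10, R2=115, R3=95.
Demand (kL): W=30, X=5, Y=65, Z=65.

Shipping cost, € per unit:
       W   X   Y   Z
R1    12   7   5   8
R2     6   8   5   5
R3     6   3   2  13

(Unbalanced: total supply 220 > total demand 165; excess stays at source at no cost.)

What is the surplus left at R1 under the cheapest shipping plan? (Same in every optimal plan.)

10

Minimum-cost shipments:
  R2→W: 30 × €6 = €180
  R2→Z: 65 × €5 = €325
  R3→X: 5 × €3 = €15
  R3→Y: 65 × €2 = €130
Total cost = €650.
R1 ships 0 of its 10, leaving 10.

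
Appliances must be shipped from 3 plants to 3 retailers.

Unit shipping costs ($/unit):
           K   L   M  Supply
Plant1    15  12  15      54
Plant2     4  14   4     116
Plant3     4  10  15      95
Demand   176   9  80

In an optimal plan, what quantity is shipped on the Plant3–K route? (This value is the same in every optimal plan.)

Optimal shipments:
  Plant1→L: 9 × $12 = $108
  Plant1→M: 45 × $15 = $675
  Plant2→K: 81 × $4 = $324
  Plant2→M: 35 × $4 = $140
  Plant3→K: 95 × $4 = $380
Total cost = $1627.
So Plant3→K carries 95 units.

95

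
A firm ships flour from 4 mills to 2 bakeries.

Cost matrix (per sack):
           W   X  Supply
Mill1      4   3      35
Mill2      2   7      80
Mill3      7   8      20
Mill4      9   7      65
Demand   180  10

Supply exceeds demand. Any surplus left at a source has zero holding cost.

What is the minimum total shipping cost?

Optimal allocation:
  Mill1→W: 35 × 4 = 140
  Mill2→W: 80 × 2 = 160
  Mill3→W: 20 × 7 = 140
  Mill4→W: 45 × 9 = 405
  Mill4→X: 10 × 7 = 70
Total = 140 + 160 + 140 + 405 + 70 = 915.

915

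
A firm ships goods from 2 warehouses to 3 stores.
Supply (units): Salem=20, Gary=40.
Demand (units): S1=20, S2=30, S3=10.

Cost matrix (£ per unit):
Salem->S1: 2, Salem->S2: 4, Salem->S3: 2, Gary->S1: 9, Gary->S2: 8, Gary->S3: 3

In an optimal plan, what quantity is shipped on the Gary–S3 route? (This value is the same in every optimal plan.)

Solving gives:
  Salem to S1: 20 × £2 = £40
  Gary to S2: 30 × £8 = £240
  Gary to S3: 10 × £3 = £30
Total cost = £310.
So Gary→S3 carries 10 units.

10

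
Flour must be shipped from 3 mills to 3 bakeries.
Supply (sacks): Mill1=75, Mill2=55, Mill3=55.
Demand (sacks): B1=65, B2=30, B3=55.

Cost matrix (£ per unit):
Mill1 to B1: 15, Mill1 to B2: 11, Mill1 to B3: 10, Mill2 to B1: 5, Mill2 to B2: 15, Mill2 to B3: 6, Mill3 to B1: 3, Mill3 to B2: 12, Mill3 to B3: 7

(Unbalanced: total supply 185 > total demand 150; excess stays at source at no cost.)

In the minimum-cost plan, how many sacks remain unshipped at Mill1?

Minimum-cost shipments:
  Mill1->B2: 30 sacks
  Mill1->B3: 10 sacks
  Mill2->B1: 10 sacks
  Mill2->B3: 45 sacks
  Mill3->B1: 55 sacks
Total cost = £915.
Mill1 ships 40 of its 75, leaving 35.

35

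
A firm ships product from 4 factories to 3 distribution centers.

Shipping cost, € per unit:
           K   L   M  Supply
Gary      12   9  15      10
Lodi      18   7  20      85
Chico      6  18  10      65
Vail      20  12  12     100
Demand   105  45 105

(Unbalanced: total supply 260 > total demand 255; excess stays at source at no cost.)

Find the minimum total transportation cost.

One minimum-cost allocation:
  Gary→K: 10 × €12 = €120
  Lodi→K: 30 × €18 = €540
  Lodi→L: 45 × €7 = €315
  Lodi→M: 5 × €20 = €100
  Chico→K: 65 × €6 = €390
  Vail→M: 100 × €12 = €1200
Total = 120 + 540 + 315 + 100 + 390 + 1200 = €2665.

2665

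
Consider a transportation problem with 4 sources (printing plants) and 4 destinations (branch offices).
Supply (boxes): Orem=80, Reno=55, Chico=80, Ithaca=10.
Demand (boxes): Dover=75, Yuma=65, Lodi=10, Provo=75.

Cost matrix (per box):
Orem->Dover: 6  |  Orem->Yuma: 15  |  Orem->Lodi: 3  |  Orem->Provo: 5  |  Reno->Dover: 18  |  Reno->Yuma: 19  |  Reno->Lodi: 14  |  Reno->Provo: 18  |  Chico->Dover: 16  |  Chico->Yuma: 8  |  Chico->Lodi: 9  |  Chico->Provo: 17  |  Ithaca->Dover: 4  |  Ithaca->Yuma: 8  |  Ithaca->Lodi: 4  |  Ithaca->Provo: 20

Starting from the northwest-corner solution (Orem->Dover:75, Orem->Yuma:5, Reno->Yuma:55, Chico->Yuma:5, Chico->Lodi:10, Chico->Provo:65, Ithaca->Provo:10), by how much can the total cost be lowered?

880

Current plan cost = 75·6 + 5·15 + 55·19 + 5·8 + 10·9 + 65·17 + 10·20 = 3005.
Optimal plan:
  Orem–Dover: 5 × 6 = 30
  Orem–Provo: 75 × 5 = 375
  Reno–Dover: 55 × 18 = 990
  Chico–Dover: 5 × 16 = 80
  Chico–Yuma: 65 × 8 = 520
  Chico–Lodi: 10 × 9 = 90
  Ithaca–Dover: 10 × 4 = 40
Optimal cost = 2125.
Saving = 3005 − 2125 = 880.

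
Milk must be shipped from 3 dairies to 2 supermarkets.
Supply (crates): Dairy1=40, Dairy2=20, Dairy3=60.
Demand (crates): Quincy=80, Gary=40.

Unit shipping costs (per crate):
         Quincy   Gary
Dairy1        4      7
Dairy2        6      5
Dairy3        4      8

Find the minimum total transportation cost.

An optimal shipping plan:
  Dairy1→Quincy: 20 × 4 = 80
  Dairy1→Gary: 20 × 7 = 140
  Dairy2→Gary: 20 × 5 = 100
  Dairy3→Quincy: 60 × 4 = 240
Total = 80 + 140 + 100 + 240 = 560.

560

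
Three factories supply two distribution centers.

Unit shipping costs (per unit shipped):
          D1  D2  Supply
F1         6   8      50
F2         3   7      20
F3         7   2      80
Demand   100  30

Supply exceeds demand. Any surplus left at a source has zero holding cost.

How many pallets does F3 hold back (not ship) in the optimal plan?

An optimal plan:
  F1→D1: 50 × 6 = 300
  F2→D1: 20 × 3 = 60
  F3→D1: 30 × 7 = 210
  F3→D2: 30 × 2 = 60
Total cost = 630.
F3 ships 60 of its 80, leaving 20.

20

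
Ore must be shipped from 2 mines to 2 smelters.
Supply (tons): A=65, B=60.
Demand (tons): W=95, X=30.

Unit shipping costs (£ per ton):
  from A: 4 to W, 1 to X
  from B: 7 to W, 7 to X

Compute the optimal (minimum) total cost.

An optimal shipping plan:
  A to W: 35 × £4 = £140
  A to X: 30 × £1 = £30
  B to W: 60 × £7 = £420
Total = 140 + 30 + 420 = £590.
(Supply check: A ships 65; B ships 60.)

590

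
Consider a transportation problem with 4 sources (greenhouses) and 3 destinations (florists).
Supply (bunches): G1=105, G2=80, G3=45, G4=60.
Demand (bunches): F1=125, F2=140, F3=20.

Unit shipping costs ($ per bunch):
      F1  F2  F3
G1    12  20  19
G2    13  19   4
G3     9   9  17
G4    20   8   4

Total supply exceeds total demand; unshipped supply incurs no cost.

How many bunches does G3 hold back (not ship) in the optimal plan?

Minimum-cost shipments:
  G1->F1: 105 bunches
  G2->F1: 20 bunches
  G2->F2: 35 bunches
  G2->F3: 20 bunches
  G3->F2: 45 bunches
  G4->F2: 60 bunches
Total cost = $3150.
G3 ships 45 of its 45, leaving 0.

0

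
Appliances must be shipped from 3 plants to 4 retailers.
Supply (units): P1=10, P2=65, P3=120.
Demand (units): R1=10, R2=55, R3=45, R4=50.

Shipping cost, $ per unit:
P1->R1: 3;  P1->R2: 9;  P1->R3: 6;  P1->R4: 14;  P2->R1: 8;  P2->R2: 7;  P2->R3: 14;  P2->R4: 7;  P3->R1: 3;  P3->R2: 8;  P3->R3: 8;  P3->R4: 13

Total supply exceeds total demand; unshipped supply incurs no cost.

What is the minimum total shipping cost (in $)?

1145

One minimum-cost allocation:
  P1–R3: 10 × $6 = $60
  P2–R2: 15 × $7 = $105
  P2–R4: 50 × $7 = $350
  P3–R1: 10 × $3 = $30
  P3–R2: 40 × $8 = $320
  P3–R3: 35 × $8 = $280
Total = 60 + 105 + 350 + 30 + 320 + 280 = $1145.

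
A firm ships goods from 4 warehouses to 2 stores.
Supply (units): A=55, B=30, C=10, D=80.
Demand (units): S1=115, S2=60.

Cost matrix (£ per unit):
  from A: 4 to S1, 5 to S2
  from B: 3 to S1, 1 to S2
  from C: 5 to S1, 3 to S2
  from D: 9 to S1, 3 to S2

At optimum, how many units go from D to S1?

20

Optimal shipments:
  A->S1: 55 units
  B->S1: 30 units
  C->S1: 10 units
  D->S1: 20 units
  D->S2: 60 units
Total cost = £720.
So D→S1 carries 20 units.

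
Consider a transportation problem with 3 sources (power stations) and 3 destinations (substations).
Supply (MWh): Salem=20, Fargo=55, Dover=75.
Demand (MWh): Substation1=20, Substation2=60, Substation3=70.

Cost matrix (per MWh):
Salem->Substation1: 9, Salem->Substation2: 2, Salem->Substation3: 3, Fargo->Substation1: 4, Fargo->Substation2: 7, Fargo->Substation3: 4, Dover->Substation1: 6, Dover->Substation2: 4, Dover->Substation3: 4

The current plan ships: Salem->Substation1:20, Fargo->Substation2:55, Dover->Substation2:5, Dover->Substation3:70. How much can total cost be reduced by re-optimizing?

305

Current plan cost = 20·9 + 55·7 + 5·4 + 70·4 = 865.
Optimal plan:
  Salem→Substation2: 20 MWh
  Fargo→Substation1: 20 MWh
  Fargo→Substation3: 35 MWh
  Dover→Substation2: 40 MWh
  Dover→Substation3: 35 MWh
Optimal cost = 560.
Saving = 865 − 560 = 305.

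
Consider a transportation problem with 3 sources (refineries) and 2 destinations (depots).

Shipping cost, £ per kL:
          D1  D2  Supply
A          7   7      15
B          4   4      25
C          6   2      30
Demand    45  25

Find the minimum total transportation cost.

An optimal shipping plan:
  A to D1: 15 × £7 = £105
  B to D1: 25 × £4 = £100
  C to D1: 5 × £6 = £30
  C to D2: 25 × £2 = £50
Total = 105 + 100 + 30 + 50 = £285.
(Supply check: A ships 15; B ships 25; C ships 30.)

285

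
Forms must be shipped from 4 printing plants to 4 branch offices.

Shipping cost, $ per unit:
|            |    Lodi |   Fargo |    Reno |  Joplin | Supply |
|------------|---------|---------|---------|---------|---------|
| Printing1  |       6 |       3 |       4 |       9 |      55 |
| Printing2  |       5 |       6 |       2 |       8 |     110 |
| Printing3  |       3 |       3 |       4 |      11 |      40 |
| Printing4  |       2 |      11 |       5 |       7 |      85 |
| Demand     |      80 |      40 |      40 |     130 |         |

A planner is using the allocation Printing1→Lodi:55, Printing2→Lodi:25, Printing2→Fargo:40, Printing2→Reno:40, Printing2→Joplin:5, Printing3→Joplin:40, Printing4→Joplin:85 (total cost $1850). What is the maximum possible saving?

440

Current plan cost = 55·6 + 25·5 + 40·6 + 40·2 + 5·8 + 40·11 + 85·7 = $1850.
Optimal plan:
  Printing1->Fargo: 40 × $3 = $120
  Printing1->Joplin: 15 × $9 = $135
  Printing2->Reno: 40 × $2 = $80
  Printing2->Joplin: 70 × $8 = $560
  Printing3->Lodi: 40 × $3 = $120
  Printing4->Lodi: 40 × $2 = $80
  Printing4->Joplin: 45 × $7 = $315
Optimal cost = $1410.
Saving = 1850 − 1410 = $440.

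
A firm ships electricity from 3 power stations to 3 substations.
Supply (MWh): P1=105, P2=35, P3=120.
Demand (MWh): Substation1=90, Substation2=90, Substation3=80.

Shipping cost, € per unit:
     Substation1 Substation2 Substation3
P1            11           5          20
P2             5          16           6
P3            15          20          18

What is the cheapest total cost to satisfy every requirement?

Optimal allocation:
  P1->Substation1: 15 × €11 = €165
  P1->Substation2: 90 × €5 = €450
  P2->Substation3: 35 × €6 = €210
  P3->Substation1: 75 × €15 = €1125
  P3->Substation3: 45 × €18 = €810
Total = 165 + 450 + 210 + 1125 + 810 = €2760.

2760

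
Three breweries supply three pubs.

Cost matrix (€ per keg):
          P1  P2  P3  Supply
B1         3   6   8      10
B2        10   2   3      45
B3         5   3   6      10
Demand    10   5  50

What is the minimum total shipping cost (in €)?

210

One minimum-cost allocation:
  B1–P1: 10 × €3 = €30
  B2–P3: 45 × €3 = €135
  B3–P2: 5 × €3 = €15
  B3–P3: 5 × €6 = €30
Total = 30 + 135 + 15 + 30 = €210.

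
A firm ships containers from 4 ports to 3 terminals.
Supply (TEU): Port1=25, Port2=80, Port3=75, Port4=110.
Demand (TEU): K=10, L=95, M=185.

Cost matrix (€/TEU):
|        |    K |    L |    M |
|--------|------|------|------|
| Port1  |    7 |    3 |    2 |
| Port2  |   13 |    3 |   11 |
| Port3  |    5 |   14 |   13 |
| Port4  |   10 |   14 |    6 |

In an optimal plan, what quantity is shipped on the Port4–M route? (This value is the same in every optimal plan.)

Solving gives:
  Port1–M: 25 × €2 = €50
  Port2–L: 80 × €3 = €240
  Port3–K: 10 × €5 = €50
  Port3–L: 15 × €14 = €210
  Port3–M: 50 × €13 = €650
  Port4–M: 110 × €6 = €660
Total cost = €1860.
So Port4→M carries 110 TEU.

110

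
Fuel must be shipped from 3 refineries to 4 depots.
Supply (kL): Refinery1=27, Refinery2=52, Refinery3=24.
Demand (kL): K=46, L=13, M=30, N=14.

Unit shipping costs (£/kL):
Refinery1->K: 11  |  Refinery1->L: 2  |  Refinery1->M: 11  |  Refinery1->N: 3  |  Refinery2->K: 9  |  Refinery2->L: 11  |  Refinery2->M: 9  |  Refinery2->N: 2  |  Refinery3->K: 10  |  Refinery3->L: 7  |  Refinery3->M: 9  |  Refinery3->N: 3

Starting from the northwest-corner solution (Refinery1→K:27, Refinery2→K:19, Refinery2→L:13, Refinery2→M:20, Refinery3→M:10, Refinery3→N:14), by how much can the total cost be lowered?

Current plan cost = 27·11 + 19·9 + 13·11 + 20·9 + 10·9 + 14·3 = £923.
Optimal plan:
  Refinery1–L: 13 × £2 = £26
  Refinery1–N: 14 × £3 = £42
  Refinery2–K: 46 × £9 = £414
  Refinery2–M: 6 × £9 = £54
  Refinery3–M: 24 × £9 = £216
Optimal cost = £752.
Saving = 923 − 752 = £171.

171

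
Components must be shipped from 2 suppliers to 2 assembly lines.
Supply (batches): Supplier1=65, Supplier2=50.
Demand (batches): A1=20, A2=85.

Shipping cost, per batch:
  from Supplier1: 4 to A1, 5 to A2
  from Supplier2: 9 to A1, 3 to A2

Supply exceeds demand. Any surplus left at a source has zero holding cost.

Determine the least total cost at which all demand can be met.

405

An optimal shipping plan:
  Supplier1 to A1: 20 × 4 = 80
  Supplier1 to A2: 35 × 5 = 175
  Supplier2 to A2: 50 × 3 = 150
Total = 80 + 175 + 150 = 405.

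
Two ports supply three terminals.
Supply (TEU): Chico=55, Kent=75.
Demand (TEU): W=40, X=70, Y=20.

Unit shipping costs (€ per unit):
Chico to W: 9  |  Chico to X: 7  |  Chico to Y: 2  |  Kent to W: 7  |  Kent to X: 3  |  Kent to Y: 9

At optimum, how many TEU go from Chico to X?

Optimal shipments:
  Chico->W: 35 × €9 = €315
  Chico->Y: 20 × €2 = €40
  Kent->W: 5 × €7 = €35
  Kent->X: 70 × €3 = €210
Total cost = €600.
The route Chico→X is not used.

0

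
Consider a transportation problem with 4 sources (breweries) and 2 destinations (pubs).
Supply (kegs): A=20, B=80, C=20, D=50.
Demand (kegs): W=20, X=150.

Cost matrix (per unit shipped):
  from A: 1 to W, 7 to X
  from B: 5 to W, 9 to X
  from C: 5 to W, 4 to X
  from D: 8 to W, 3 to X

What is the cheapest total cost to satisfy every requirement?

Optimal allocation:
  A→W: 20 × 1 = 20
  B→X: 80 × 9 = 720
  C→X: 20 × 4 = 80
  D→X: 50 × 3 = 150
Total = 20 + 720 + 80 + 150 = 970.
(Supply check: A ships 20; B ships 80; C ships 20; D ships 50.)

970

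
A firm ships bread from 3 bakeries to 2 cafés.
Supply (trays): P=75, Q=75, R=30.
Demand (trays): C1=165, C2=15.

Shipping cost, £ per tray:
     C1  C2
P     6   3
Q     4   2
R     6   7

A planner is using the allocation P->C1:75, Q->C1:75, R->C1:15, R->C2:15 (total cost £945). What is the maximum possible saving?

Current plan cost = 75·6 + 75·4 + 15·6 + 15·7 = £945.
Optimal plan:
  P to C1: 60 × £6 = £360
  P to C2: 15 × £3 = £45
  Q to C1: 75 × £4 = £300
  R to C1: 30 × £6 = £180
Optimal cost = £885.
Saving = 945 − 885 = £60.

60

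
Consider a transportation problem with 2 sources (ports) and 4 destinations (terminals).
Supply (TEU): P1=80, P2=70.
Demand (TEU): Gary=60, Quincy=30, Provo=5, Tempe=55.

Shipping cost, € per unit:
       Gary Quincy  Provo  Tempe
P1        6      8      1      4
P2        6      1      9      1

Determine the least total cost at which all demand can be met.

An optimal shipping plan:
  P1–Gary: 60 × €6 = €360
  P1–Provo: 5 × €1 = €5
  P1–Tempe: 15 × €4 = €60
  P2–Quincy: 30 × €1 = €30
  P2–Tempe: 40 × €1 = €40
Total = 360 + 5 + 60 + 30 + 40 = €495.
(Supply check: P1 ships 80; P2 ships 70.)

495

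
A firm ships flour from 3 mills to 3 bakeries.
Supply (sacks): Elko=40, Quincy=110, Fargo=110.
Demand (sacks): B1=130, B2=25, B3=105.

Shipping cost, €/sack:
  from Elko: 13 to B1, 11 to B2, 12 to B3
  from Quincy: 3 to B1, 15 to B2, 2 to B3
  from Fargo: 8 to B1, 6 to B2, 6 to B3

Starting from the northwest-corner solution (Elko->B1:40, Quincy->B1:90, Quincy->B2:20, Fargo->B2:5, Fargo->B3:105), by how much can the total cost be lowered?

Current plan cost = 40·13 + 90·3 + 20·15 + 5·6 + 105·6 = €1750.
Optimal plan:
  Elko–B1: 15 × €13 = €195
  Elko–B2: 25 × €11 = €275
  Quincy–B1: 110 × €3 = €330
  Fargo–B1: 5 × €8 = €40
  Fargo–B3: 105 × €6 = €630
Optimal cost = €1470.
Saving = 1750 − 1470 = €280.

280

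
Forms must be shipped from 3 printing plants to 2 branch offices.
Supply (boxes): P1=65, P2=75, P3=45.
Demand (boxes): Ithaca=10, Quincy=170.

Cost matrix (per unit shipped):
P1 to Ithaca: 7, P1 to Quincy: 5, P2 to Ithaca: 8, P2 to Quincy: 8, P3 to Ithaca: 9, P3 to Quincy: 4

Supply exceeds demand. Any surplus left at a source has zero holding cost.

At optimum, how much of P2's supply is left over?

An optimal plan:
  P1 to Quincy: 65 × 5 = 325
  P2 to Ithaca: 10 × 8 = 80
  P2 to Quincy: 60 × 8 = 480
  P3 to Quincy: 45 × 4 = 180
Total cost = 1065.
P2 ships 70 of its 75, leaving 5.

5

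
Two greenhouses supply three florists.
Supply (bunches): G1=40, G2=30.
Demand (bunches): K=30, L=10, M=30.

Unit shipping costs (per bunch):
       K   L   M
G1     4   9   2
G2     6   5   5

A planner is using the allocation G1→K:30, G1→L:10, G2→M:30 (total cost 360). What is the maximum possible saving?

Current plan cost = 30·4 + 10·9 + 30·5 = 360.
Optimal plan:
  G1–K: 10 × 4 = 40
  G1–M: 30 × 2 = 60
  G2–K: 20 × 6 = 120
  G2–L: 10 × 5 = 50
Optimal cost = 270.
Saving = 360 − 270 = 90.

90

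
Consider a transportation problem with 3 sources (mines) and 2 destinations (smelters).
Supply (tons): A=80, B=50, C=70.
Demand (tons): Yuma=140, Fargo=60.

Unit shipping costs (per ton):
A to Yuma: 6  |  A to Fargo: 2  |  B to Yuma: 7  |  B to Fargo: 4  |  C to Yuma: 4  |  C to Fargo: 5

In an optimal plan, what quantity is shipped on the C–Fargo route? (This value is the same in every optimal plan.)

The minimum-cost plan:
  A->Yuma: 20 × 6 = 120
  A->Fargo: 60 × 2 = 120
  B->Yuma: 50 × 7 = 350
  C->Yuma: 70 × 4 = 280
Total cost = 870.
The route C→Fargo is not used.

0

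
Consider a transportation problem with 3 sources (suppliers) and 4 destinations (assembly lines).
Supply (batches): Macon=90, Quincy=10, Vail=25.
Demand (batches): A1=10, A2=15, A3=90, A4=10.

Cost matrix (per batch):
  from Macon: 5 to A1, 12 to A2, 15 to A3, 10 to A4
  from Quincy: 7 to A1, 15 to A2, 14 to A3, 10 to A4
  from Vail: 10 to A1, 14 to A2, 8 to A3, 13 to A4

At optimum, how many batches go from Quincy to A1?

The minimum-cost plan:
  Macon->A1: 10 × 5 = 50
  Macon->A2: 15 × 12 = 180
  Macon->A3: 55 × 15 = 825
  Macon->A4: 10 × 10 = 100
  Quincy->A3: 10 × 14 = 140
  Vail->A3: 25 × 8 = 200
Total cost = 1495.
The route Quincy→A1 is not used.

0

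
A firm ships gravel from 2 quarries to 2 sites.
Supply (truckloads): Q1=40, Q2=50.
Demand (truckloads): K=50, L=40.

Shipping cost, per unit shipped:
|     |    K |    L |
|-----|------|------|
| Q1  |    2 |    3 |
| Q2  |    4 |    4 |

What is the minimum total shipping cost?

280

An optimal shipping plan:
  Q1->K: 40 × 2 = 80
  Q2->K: 10 × 4 = 40
  Q2->L: 40 × 4 = 160
Total = 80 + 40 + 160 = 280.
(Supply check: Q1 ships 40; Q2 ships 50.)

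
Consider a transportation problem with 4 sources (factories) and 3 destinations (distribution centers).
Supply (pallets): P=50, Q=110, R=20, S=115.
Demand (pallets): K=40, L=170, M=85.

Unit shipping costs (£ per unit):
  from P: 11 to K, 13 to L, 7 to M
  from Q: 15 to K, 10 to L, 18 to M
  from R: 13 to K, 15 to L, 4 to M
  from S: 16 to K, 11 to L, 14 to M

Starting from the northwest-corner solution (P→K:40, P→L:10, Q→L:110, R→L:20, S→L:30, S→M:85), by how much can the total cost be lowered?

450

Current plan cost = 40·11 + 10·13 + 110·10 + 20·15 + 30·11 + 85·14 = £3490.
Optimal plan:
  P–M: 50 × £7 = £350
  Q–K: 40 × £15 = £600
  Q–L: 70 × £10 = £700
  R–M: 20 × £4 = £80
  S–L: 100 × £11 = £1100
  S–M: 15 × £14 = £210
Optimal cost = £3040.
Saving = 3490 − 3040 = £450.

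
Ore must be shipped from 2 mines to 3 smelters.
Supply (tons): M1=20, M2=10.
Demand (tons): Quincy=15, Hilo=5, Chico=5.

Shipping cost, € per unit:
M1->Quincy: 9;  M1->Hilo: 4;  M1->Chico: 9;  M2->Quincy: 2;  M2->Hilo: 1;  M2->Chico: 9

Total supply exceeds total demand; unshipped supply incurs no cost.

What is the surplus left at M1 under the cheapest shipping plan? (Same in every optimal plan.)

An optimal plan:
  M1–Quincy: 5 tons
  M1–Hilo: 5 tons
  M1–Chico: 5 tons
  M2–Quincy: 10 tons
Total cost = €130.
M1 ships 15 of its 20, leaving 5.

5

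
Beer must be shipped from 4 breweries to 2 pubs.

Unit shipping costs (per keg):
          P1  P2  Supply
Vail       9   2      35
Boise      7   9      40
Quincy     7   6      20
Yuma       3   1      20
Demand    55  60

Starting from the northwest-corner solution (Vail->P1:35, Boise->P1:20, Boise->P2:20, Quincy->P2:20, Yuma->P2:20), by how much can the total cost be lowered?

270

Current plan cost = 35·9 + 20·7 + 20·9 + 20·6 + 20·1 = 775.
Optimal plan:
  Vail->P2: 35 × 2 = 70
  Boise->P1: 40 × 7 = 280
  Quincy->P1: 15 × 7 = 105
  Quincy->P2: 5 × 6 = 30
  Yuma->P2: 20 × 1 = 20
Optimal cost = 505.
Saving = 775 − 505 = 270.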